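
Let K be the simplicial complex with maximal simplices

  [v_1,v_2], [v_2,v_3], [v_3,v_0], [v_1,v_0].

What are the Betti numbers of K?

b_0 = 1, b_1 = 1.

We work with the vertex ordering v_0 < v_1 < v_2 < v_3. The simplices of K, each written with vertices in increasing order, are:

  0-simplices (4): [v_0], [v_1], [v_2], [v_3]
  1-simplices (4): [v_0,v_1], [v_0,v_3], [v_1,v_2], [v_2,v_3]

so the chain groups are C_0 ≅ Z^4, C_1 ≅ Z^4.

Boundary ∂_1: C_1 → C_0 maps an edge to its endpoints' difference, ∂[p,q] = q − p.
The 4×4 boundary matrix has rank 3 and Smith normal form diag(1,1,1).

Reading off H_k = ker ∂_k / im ∂_{k+1}:

  H_0: rank C_0 − rank ∂_1 = 4 − 3 = 1, and the invariant factors of ∂_1 are all 1, so H_0 = Z.
  H_1: rank ker ∂_1 − rank ∂_2 = (4 − 3) − 0 = 1, and there is no ∂_2, so H_1 = Z.

Hence the Betti numbers are b_0 = 1, b_1 = 1.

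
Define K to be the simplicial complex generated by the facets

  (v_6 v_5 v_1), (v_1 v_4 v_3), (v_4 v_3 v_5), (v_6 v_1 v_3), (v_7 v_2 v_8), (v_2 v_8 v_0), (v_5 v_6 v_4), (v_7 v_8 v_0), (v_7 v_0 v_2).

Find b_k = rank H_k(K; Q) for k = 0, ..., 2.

Order the vertices as v_0 < v_1 < v_2 < v_3 < v_4 < v_5 < v_6 < v_7 < v_8. Listing each simplex with vertices in this order, K has dimension 2 with simplices:

  0-simplices (9): [v_0], [v_1], [v_2], [v_3], [v_4], [v_5], [v_6], [v_7], [v_8]
  1-simplices (16): (16 of them)
  2-simplices (9): [v_0,v_2,v_7], [v_0,v_2,v_8], [v_0,v_7,v_8], [v_1,v_3,v_4], [v_1,v_3,v_6], [v_1,v_5,v_6], [v_2,v_7,v_8], [v_3,v_4,v_5], [v_4,v_5,v_6]

so the chain groups are C_0 ≅ Z^9, C_1 ≅ Z^16, C_2 ≅ Z^9.

∂_1: C_1 → C_0 maps an edge to its endpoints' difference, ∂[p,q] = q − p. For instance
  ∂[v_2,v_8] = [v_8] − [v_2].
The 9×16 boundary matrix has rank 7 and Smith normal form diag(1,1,1,1,1,1,1).

Boundary ∂_2: C_2 → C_1 sends each 2-simplex [p,q,r] to [q,r] − [p,r] + [p,q]. For instance
  ∂[v_1,v_3,v_4] = [v_3,v_4] − [v_1,v_4] + [v_1,v_3],
  ∂[v_3,v_4,v_5] = [v_4,v_5] − [v_3,v_5] + [v_3,v_4].
As a 16×9 matrix over Z this has rank 8, with invariant factors (1,1,1,1,1,1,1,1).

Now H_k = ker ∂_k / im ∂_{k+1}, so:

  H_0: rank C_0 − rank ∂_1 = 9 − 7 = 2, and the invariant factors of ∂_1 are all 1, so H_0 ≅ Z^2.
  H_1: rank ker ∂_1 − rank ∂_2 = (16 − 7) − 8 = 1, and the invariant factors of ∂_2 are all 1, so H_1 ≅ Z.
  H_2: rank ker ∂_2 − rank ∂_3 = (9 − 8) − 0 = 1, and there is no ∂_3, so H_2 ≅ Z.

As a check, the Euler characteristic is 9 − 16 + 9 = 2, which agrees with 2 − 1 + 1 = 2.

Hence the Betti numbers are b_0 = 2, b_1 = 1, b_2 = 1.

b_0 = 2, b_1 = 1, b_2 = 1.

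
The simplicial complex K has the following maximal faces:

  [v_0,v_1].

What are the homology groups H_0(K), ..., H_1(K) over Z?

H_0 ≅ Z,  H_1 = 0.

We work with the vertex ordering v_0 < v_1. The simplices of K, each written with vertices in increasing order, are:

  0-simplices (2): [v_0], [v_1]
  1-simplices (1): [v_0,v_1]

Hence C_0 ≅ Z^2, C_1 ≅ Z^1.

The boundary map ∂_1: C_1 → C_0 sends each edge [p,q] (with p < q) to q − p.
The 2×1 boundary matrix has rank 1 and Smith normal form diag(1).

Reading off H_k = ker ∂_k / im ∂_{k+1}:

  H_0: rank C_0 − rank ∂_1 = 2 − 1 = 1, and the invariant factors of ∂_1 are all 1, so H_0 ≅ Z.
  H_1: rank ker ∂_1 − rank ∂_2 = (1 − 1) − 0 = 0, and there is no ∂_2, so H_1 ≅ 0.

(K is a triangulation of the 1-simplex.)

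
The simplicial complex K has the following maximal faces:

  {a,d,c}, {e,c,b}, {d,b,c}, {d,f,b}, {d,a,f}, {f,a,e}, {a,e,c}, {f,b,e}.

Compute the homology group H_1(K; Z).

Fix the vertex order a < b < c < d < e < f and write every simplex with vertices in increasing order. Then dim K = 2 and the simplices of K are:

  0-simplices (6): a, b, c, d, e, f
  1-simplices (12): ac, ad, ae, af, bc, bd, be, bf, cd, ce, df, ef
  2-simplices (8): acd, ace, adf, aef, bcd, bce, bdf, bef

Hence C_0 ≅ Z^6, C_1 ≅ Z^12, C_2 ≅ Z^8.

The boundary map ∂_1: C_1 → C_0 is given by ∂[p,q] = [q] − [p].
The 6×12 boundary matrix has rank 5 and Smith normal form diag(1,1,1,1,1).

∂_2: C_2 → C_1 maps a triangle to the signed sum of its edges. For instance
  ∂aef = ef − af + ae,
  ∂acd = cd − ad + ac.
This gives a 12×8 integer matrix of rank 7; reducing to Smith normal form yields diagonal entries (1,1,1,1,1,1,1).

Now H_k = ker ∂_k / im ∂_{k+1}, so:

  H_1: rank ker ∂_1 − rank ∂_2 = (12 − 5) − 7 = 0, and the invariant factors of ∂_2 are all 1, so H_1 ≅ 0.

(K is a triangulation of the 2-sphere S^2.)

H_1 ≅ 0.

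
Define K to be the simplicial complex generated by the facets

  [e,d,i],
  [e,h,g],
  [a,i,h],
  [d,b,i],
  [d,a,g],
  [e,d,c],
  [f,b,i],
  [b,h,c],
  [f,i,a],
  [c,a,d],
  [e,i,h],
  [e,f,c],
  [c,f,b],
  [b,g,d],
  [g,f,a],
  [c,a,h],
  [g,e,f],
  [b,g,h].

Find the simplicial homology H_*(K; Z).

Take the total order a < b < c < d < e < f < g < h < i on the vertex set. Then K (dimension 2) consists of the simplices:

  0-simplices (9): a, b, c, d, e, f, g, h, i
  1-simplices (27): ac, ad, af, ag, ah, ai, bc, bd, bf, bg, bh, bi, cd, ce, cf, ch, de, dg, di, ef, eg, eh, ei, fg, fi, gh, hi
  2-simplices (18): acd, ach, adg, afg, afi, ahi, bcf, bch, bdg, bdi, bfi, bgh, cde, cef, dei, efg, egh, ehi

so the chain groups are C_0 ≅ Z^9, C_1 ≅ Z^27, C_2 ≅ Z^18.

∂_1: C_1 → C_0 is given by ∂[p,q] = [q] − [p]. For instance
  ∂eh = h − e.
This gives a 9×27 integer matrix of rank 8; reducing to Smith normal form yields diagonal entries (1,1,1,1,1,1,1,1).

The boundary map ∂_2: C_2 → C_1 sends each 2-simplex [p,q,r] to [q,r] − [p,r] + [p,q]. For instance
  ∂ehi = hi − ei + eh,
  ∂bdi = di − bi + bd.
As a 27×18 matrix over Z this has rank 17, with invariant factors (1,1,1,1,1,1,1,1,1,1,1,1,1,1,1,1,1).

Now H_k = ker ∂_k / im ∂_{k+1}, so:

  H_0: rank C_0 − rank ∂_1 = 9 − 8 = 1, and the invariant factors of ∂_1 are all 1, so H_0 ≅ Z.
  H_1: rank ker ∂_1 − rank ∂_2 = (27 − 8) − 17 = 2, and the invariant factors of ∂_2 are all 1, so H_1 ≅ Z^2.
  H_2: rank ker ∂_2 − rank ∂_3 = (18 − 17) − 0 = 1, and there is no ∂_3, so H_2 ≅ Z.

As a check, the Euler characteristic is 9 − 27 + 18 = 0, which agrees with 1 − 2 + 1 = 0.

H_0 ≅ Z,  H_1 ≅ Z^2,  H_2 ≅ Z.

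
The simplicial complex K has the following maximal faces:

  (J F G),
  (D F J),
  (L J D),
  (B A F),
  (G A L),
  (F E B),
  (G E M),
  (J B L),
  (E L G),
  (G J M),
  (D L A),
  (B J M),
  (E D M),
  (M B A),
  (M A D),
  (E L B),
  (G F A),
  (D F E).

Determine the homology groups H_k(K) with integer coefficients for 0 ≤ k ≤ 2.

Take the total order A < B < D < E < F < G < J < L < M on the vertex set. Then K (dimension 2) consists of the simplices:

  0-simplices (9): A, B, D, E, F, G, J, L, M
  1-simplices (27): AB, AD, AF, AG, AL, AM, BE, BF, BJ, BL, BM, DE, DF, DJ, DL, DM, EF, EG, EL, EM, FG, FJ, GJ, GL, GM, JL, JM
  2-simplices (18): ABF, ABM, ADL, ADM, AFG, AGL, BEF, BEL, BJL, BJM, DEF, DEM, DFJ, DJL, EGL, EGM, FGJ, GJM

giving chain groups C_0 ≅ Z^9, C_1 ≅ Z^27, C_2 ≅ Z^18.

Boundary ∂_1: C_1 → C_0 maps an edge to its endpoints' difference, ∂[p,q] = q − p. For instance
  ∂BL = L − B.
As a 9×27 matrix over Z this has rank 8, with invariant factors (1,1,1,1,1,1,1,1).

Boundary ∂_2: C_2 → C_1 acts by ∂[p,q,r] = [q,r] − [p,r] + [p,q]. For instance
  ∂BEF = EF − BF + BE,
  ∂ADL = DL − AL + AD.
As a 27×18 matrix over Z this has rank 17, with invariant factors (1,1,1,1,1,1,1,1,1,1,1,1,1,1,1,1,1).

Now H_k = ker ∂_k / im ∂_{k+1}, so:

  H_0: rank C_0 − rank ∂_1 = 9 − 8 = 1, and the invariant factors of ∂_1 are all 1, so H_0 = Z.
  H_1: rank ker ∂_1 − rank ∂_2 = (27 − 8) − 17 = 2, and the invariant factors of ∂_2 are all 1, so H_1 = Z^2.
  H_2: rank ker ∂_2 − rank ∂_3 = (18 − 17) − 0 = 1, and there is no ∂_3, so H_2 = Z.

H_0 = Z,  H_1 = Z^2,  H_2 = Z.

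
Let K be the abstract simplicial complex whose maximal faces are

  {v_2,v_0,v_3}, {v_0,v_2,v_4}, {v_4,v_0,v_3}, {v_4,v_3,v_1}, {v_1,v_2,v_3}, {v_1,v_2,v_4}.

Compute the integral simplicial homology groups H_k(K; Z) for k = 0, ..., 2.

H_0 = Z,  H_1 = 0,  H_2 = Z.

K has 5 vertices, 9 edges, 6 triangles.
rank ∂_0 = 0, rank ∂_1 = 4 ⇒ b_0 = 5 − 0 − 4 = 1; all invariant factors of ∂_1 are 1 so no torsion. So H_0 = Z.
rank ∂_1 = 4, rank ∂_2 = 5 ⇒ b_1 = 9 − 4 − 5 = 0; all invariant factors of ∂_2 are 1 so no torsion. So H_1 = 0.
rank ∂_2 = 5, rank ∂_3 = 0 ⇒ b_2 = 6 − 5 − 0 = 1. So H_2 = Z.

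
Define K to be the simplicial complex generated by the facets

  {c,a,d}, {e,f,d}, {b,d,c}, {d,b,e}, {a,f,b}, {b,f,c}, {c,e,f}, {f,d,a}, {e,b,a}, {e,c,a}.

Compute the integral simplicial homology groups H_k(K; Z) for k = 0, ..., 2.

H_0 ≅ Z,  H_1 ≅ Z_2,  H_2 = 0.

Take the total order a < b < c < d < e < f on the vertex set. Then K (dimension 2) consists of the simplices:

  0-simplices (6): a, b, c, d, e, f
  1-simplices (15): ab, ac, ad, ae, af, bc, bd, be, bf, cd, ce, cf, de, df, ef
  2-simplices (10): abe, abf, acd, ace, adf, bcd, bcf, bde, cef, def

giving chain groups C_0 ≅ Z^6, C_1 ≅ Z^15, C_2 ≅ Z^10.

Boundary ∂_1: C_1 → C_0 maps an edge to its endpoints' difference, ∂[p,q] = q − p. For instance
  ∂cd = d − c.
This gives a 6×15 integer matrix of rank 5; reducing to Smith normal form yields diagonal entries (1,1,1,1,1).

∂_2: C_2 → C_1 sends each 2-simplex [p,q,r] to [q,r] − [p,r] + [p,q]. For instance
  ∂acd = cd − ad + ac,
  ∂bde = de − be + bd.
The resulting 15×10 matrix has rank 10, and its Smith normal form has invariant factors (1,1,1,1,1,1,1,1,1,2).

Computing H_k = (kernel of ∂_k) / (image of ∂_{k+1}):

  H_0: rank C_0 − rank ∂_1 = 6 − 5 = 1, and the invariant factors of ∂_1 are all 1, so H_0 ≅ Z.
  H_1: rank ker ∂_1 − rank ∂_2 = (15 − 5) − 10 = 0, and ∂_2 has invariant factor 2 > 1, so H_1 ≅ Z_2.
  H_2: rank ker ∂_2 − rank ∂_3 = (10 − 10) − 0 = 0, and there is no ∂_3, so H_2 ≅ 0.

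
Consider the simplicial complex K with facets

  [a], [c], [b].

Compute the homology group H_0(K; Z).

H_0 = Z^3.

Order the vertices as a < b < c. Listing each simplex with vertices in this order, K has dimension 0 with simplices:

  0-simplices (3): a, b, c

Hence C_0 ≅ Z^3.

Now H_k = ker ∂_k / im ∂_{k+1}, so:

  H_0: rank C_0 − rank ∂_1 = 3 − 0 = 3, and there is no ∂_1, so H_0 = Z^3.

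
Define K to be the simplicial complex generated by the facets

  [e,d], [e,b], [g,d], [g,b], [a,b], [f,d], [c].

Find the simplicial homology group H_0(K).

H_0 ≅ Z^2.

K has 7 vertices, 6 edges.
rank ∂_0 = 0, rank ∂_1 = 5 ⇒ b_0 = 7 − 0 − 5 = 2; all invariant factors of ∂_1 are 1 so no torsion. So H_0 = Z^2.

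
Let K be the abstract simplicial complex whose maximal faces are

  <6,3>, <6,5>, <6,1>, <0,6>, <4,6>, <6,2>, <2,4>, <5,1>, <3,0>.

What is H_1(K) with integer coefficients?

Order the vertices as 0 < 1 < 2 < 3 < 4 < 5 < 6. Listing each simplex with vertices in this order, K has dimension 1 with simplices:

  0-simplices (7): [0], [1], [2], [3], [4], [5], [6]
  1-simplices (9): [0,3], [0,6], [1,5], [1,6], [2,4], [2,6], [3,6], [4,6], [5,6]

so the chain groups are C_0 ≅ Z^7, C_1 ≅ Z^9.

Boundary ∂_1: C_1 → C_0 sends each edge [p,q] (with p < q) to q − p. For instance
  ∂[0,3] = [3] − [0].
As a 7×9 matrix over Z this has rank 6, with invariant factors (1,1,1,1,1,1).

Reading off H_k = ker ∂_k / im ∂_{k+1}:

  H_1: rank ker ∂_1 − rank ∂_2 = (9 − 6) − 0 = 3, and there is no ∂_2, so H_1 = Z^3.

H_1 ≅ Z^3.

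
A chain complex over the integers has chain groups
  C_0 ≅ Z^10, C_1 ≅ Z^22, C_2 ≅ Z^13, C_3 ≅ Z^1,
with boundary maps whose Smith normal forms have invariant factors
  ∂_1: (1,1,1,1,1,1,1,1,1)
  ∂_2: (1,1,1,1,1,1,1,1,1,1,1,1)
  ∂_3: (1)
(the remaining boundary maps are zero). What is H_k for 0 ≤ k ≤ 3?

H_0 ≅ Z,  H_1 ≅ Z,  H_2 = 0,  H_3 = 0.

H_0: b_0 = 10 − 0 − 9 = 1; torsion from ∂_1 factors > 1: none. So H_0 ≅ Z.
H_1: b_1 = 22 − 9 − 12 = 1; torsion from ∂_2 factors > 1: none. So H_1 ≅ Z.
H_2: b_2 = 13 − 12 − 1 = 0; torsion from ∂_3 factors > 1: none. So H_2 ≅ 0.
H_3: b_3 = 1 − 1 − 0 = 0; torsion from ∂_4 factors > 1: none. So H_3 ≅ 0.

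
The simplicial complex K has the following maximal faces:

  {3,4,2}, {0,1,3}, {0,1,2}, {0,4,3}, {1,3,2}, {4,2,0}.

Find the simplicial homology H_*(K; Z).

Order the vertices as 0 < 1 < 2 < 3 < 4. Listing each simplex with vertices in this order, K has dimension 2 with simplices:

  0-simplices (5): [0], [1], [2], [3], [4]
  1-simplices (9): [0,1], [0,2], [0,3], [0,4], [1,2], [1,3], [2,3], [2,4], [3,4]
  2-simplices (6): [0,1,2], [0,1,3], [0,2,4], [0,3,4], [1,2,3], [2,3,4]

Hence C_0 ≅ Z^5, C_1 ≅ Z^9, C_2 ≅ Z^6.

Boundary ∂_1: C_1 → C_0 sends each edge [p,q] (with p < q) to q − p. For instance
  ∂[2,3] = [3] − [2].
The resulting 5×9 matrix has rank 4, and its Smith normal form has invariant factors (1,1,1,1).

The boundary map ∂_2: C_2 → C_1 acts by ∂[p,q,r] = [q,r] − [p,r] + [p,q]. For instance
  ∂[0,1,3] = [1,3] − [0,3] + [0,1],
  ∂[0,3,4] = [3,4] − [0,4] + [0,3].
The resulting 9×6 matrix has rank 5, and its Smith normal form has invariant factors (1,1,1,1,1).

Computing H_k = (kernel of ∂_k) / (image of ∂_{k+1}):

  H_0: rank C_0 − rank ∂_1 = 5 − 4 = 1, and the invariant factors of ∂_1 are all 1, so H_0 ≅ Z.
  H_1: rank ker ∂_1 − rank ∂_2 = (9 − 4) − 5 = 0, and the invariant factors of ∂_2 are all 1, so H_1 ≅ 0.
  H_2: rank ker ∂_2 − rank ∂_3 = (6 − 5) − 0 = 1, and there is no ∂_3, so H_2 ≅ Z.

(K is a triangulation of the 2-sphere S^2.)

H_0 = Z,  H_1 = 0,  H_2 = Z.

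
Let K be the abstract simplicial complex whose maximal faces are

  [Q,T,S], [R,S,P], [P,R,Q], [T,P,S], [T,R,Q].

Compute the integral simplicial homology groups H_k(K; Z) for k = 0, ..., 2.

K has 5 vertices, 10 edges, 5 triangles.
rank ∂_0 = 0, rank ∂_1 = 4 ⇒ b_0 = 5 − 0 − 4 = 1; all invariant factors of ∂_1 are 1 so no torsion. So H_0 ≅ Z.
rank ∂_1 = 4, rank ∂_2 = 5 ⇒ b_1 = 10 − 4 − 5 = 1; all invariant factors of ∂_2 are 1 so no torsion. So H_1 ≅ Z.
rank ∂_2 = 5, rank ∂_3 = 0 ⇒ b_2 = 5 − 5 − 0 = 0. So H_2 ≅ 0.

H_0 = Z,  H_1 = Z,  H_2 = 0.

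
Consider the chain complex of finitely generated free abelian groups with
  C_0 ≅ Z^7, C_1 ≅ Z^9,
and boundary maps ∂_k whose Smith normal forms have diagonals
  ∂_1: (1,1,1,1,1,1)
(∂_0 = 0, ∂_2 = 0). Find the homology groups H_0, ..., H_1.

H_0: b_0 = 7 − 0 − 6 = 1; torsion from ∂_1 factors > 1: none. So H_0 ≅ Z.
H_1: b_1 = 9 − 6 − 0 = 3; torsion from ∂_2 factors > 1: none. So H_1 ≅ Z^3.

H_0 ≅ Z,  H_1 ≅ Z^3.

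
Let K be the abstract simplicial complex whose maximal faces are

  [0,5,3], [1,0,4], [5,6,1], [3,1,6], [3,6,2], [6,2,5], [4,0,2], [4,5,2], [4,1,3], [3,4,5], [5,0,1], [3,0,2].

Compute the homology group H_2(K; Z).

Take the total order 0 < 1 < 2 < 3 < 4 < 5 < 6 on the vertex set. Then K (dimension 2) consists of the simplices:

  0-simplices (7): [0], [1], [2], [3], [4], [5], [6]
  1-simplices (18): [0,1], [0,2], [0,3], [0,4], [0,5], [1,3], [1,4], [1,5], [1,6], [2,3], [2,4], [2,5], [2,6], [3,4], [3,5], [3,6], [4,5], [5,6]
  2-simplices (12): [0,1,4], [0,1,5], [0,2,3], [0,2,4], [0,3,5], [1,3,4], [1,3,6], [1,5,6], [2,3,6], [2,4,5], [2,5,6], [3,4,5]

giving chain groups C_0 ≅ Z^7, C_1 ≅ Z^18, C_2 ≅ Z^12.

∂_1: C_1 → C_0 is given by ∂[p,q] = [q] − [p].
The 7×18 boundary matrix has rank 6 and Smith normal form diag(1,1,1,1,1,1).

Boundary ∂_2: C_2 → C_1 maps a triangle to the signed sum of its edges. For instance
  ∂[2,5,6] = [5,6] − [2,6] + [2,5],
  ∂[0,1,5] = [1,5] − [0,5] + [0,1].
This gives a 18×12 integer matrix of rank 12; reducing to Smith normal form yields diagonal entries (1,1,1,1,1,1,1,1,1,1,1,2).

Reading off H_k = ker ∂_k / im ∂_{k+1}:

  H_2: rank ker ∂_2 − rank ∂_3 = (12 − 12) − 0 = 0, and there is no ∂_3, so H_2 = 0.

H_2 = 0.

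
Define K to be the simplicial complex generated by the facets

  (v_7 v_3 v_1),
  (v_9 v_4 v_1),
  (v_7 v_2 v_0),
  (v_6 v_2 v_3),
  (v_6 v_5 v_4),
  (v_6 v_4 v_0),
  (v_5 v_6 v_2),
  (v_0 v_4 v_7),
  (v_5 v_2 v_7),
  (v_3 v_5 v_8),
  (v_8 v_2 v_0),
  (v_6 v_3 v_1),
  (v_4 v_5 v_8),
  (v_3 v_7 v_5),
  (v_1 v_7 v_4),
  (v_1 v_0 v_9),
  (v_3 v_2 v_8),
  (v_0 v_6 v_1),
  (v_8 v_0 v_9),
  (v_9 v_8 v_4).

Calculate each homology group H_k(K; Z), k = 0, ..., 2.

H_0 = Z,  H_1 = Z × Z/2,  H_2 = 0.

K has 10 vertices, 30 edges, 20 triangles.
rank ∂_0 = 0, rank ∂_1 = 9 ⇒ b_0 = 10 − 0 − 9 = 1; all invariant factors of ∂_1 are 1 so no torsion. So H_0 = Z.
rank ∂_1 = 9, rank ∂_2 = 20 ⇒ b_1 = 30 − 9 − 20 = 1; ∂_2 has invariant factor(s) [2] giving torsion. So H_1 = Z × Z/2.
rank ∂_2 = 20, rank ∂_3 = 0 ⇒ b_2 = 20 − 20 − 0 = 0. So H_2 = 0.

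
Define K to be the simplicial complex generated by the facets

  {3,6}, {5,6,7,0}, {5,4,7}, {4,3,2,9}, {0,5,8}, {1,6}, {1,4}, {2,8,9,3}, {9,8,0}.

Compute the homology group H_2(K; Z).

H_2 = 0.

Fix the vertex order 0 < 1 < 2 < 3 < 4 < 5 < 6 < 7 < 8 < 9 and write every simplex with vertices in increasing order. Then dim K = 3 and the simplices of K are:

  0-simplices (10): [0], [1], [2], [3], [4], [5], [6], [7], [8], [9]
  1-simplices (23): [0,5], [0,6], [0,7], [0,8], [0,9], [1,4], [1,6], [2,3], [2,4], [2,8], [2,9], [3,4], [3,6], [3,8], [3,9], [4,5], [4,7], [4,9], [5,6], [5,7], [5,8], [6,7], [8,9]
  2-simplices (14): [0,5,6], [0,5,7], [0,5,8], [0,6,7], [0,8,9], [2,3,4], [2,3,8], [2,3,9], [2,4,9], [2,8,9], [3,4,9], [3,8,9], [4,5,7], [5,6,7]
  3-simplices (3): [0,5,6,7], [2,3,4,9], [2,3,8,9]

Hence C_0 ≅ Z^10, C_1 ≅ Z^23, C_2 ≅ Z^14, C_3 ≅ Z^3.

Boundary ∂_1: C_1 → C_0 is given by ∂[p,q] = [q] − [p]. For instance
  ∂[5,6] = [6] − [5].
This gives a 10×23 integer matrix of rank 9; reducing to Smith normal form yields diagonal entries (1,1,1,1,1,1,1,1,1).

∂_2: C_2 → C_1 acts by ∂[p,q,r] = [q,r] − [p,r] + [p,q]. For instance
  ∂[4,5,7] = [5,7] − [4,7] + [4,5],
  ∂[2,8,9] = [8,9] − [2,9] + [2,8].
This gives a 23×14 integer matrix of rank 11; reducing to Smith normal form yields diagonal entries (1,1,1,1,1,1,1,1,1,1,1).

The boundary map ∂_3: C_3 → C_2 sends each 3-simplex σ to the alternating sum Σ_i (−1)^i (σ with its i-th vertex removed). For instance
  ∂[0,5,6,7] = [5,6,7] − [0,6,7] + [0,5,7] − [0,5,6],
  ∂[2,3,4,9] = [3,4,9] − [2,4,9] + [2,3,9] − [2,3,4].
As a 14×3 matrix over Z this has rank 3, with invariant factors (1,1,1).

From H_k ≅ ker(∂_k) / im(∂_{k+1}) we obtain:

  H_2: rank ker ∂_2 − rank ∂_3 = (14 − 11) − 3 = 0, and the invariant factors of ∂_3 are all 1, so H_2 ≅ 0.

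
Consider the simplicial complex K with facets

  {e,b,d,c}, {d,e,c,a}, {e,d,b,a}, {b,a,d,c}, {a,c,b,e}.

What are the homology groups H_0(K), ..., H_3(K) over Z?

Order the vertices as a < b < c < d < e. Listing each simplex with vertices in this order, K has dimension 3 with simplices:

  0-simplices (5): a, b, c, d, e
  1-simplices (10): ab, ac, ad, ae, bc, bd, be, cd, ce, de
  2-simplices (10): abc, abd, abe, acd, ace, ade, bcd, bce, bde, cde
  3-simplices (5): abcd, abce, abde, acde, bcde

Hence C_0 ≅ Z^5, C_1 ≅ Z^10, C_2 ≅ Z^10, C_3 ≅ Z^5.

The boundary map ∂_1: C_1 → C_0 is given by ∂[p,q] = [q] − [p].
The 5×10 boundary matrix has rank 4 and Smith normal form diag(1,1,1,1).

The boundary map ∂_2: C_2 → C_1 maps a triangle to the signed sum of its edges. For instance
  ∂abe = be − ae + ab,
  ∂abd = bd − ad + ab.
As a 10×10 matrix over Z this has rank 6, with invariant factors (1,1,1,1,1,1).

The boundary map ∂_3: C_3 → C_2 sends each 3-simplex σ to the alternating sum Σ_i (−1)^i (σ with its i-th vertex removed). For instance
  ∂acde = cde − ade + ace − acd,
  ∂abde = bde − ade + abe − abd.
This gives a 10×5 integer matrix of rank 4; reducing to Smith normal form yields diagonal entries (1,1,1,1).

Reading off H_k = ker ∂_k / im ∂_{k+1}:

  H_0: rank C_0 − rank ∂_1 = 5 − 4 = 1, and the invariant factors of ∂_1 are all 1, so H_0 = Z.
  H_1: rank ker ∂_1 − rank ∂_2 = (10 − 4) − 6 = 0, and the invariant factors of ∂_2 are all 1, so H_1 = 0.
  H_2: rank ker ∂_2 − rank ∂_3 = (10 − 6) − 4 = 0, and the invariant factors of ∂_3 are all 1, so H_2 = 0.
  H_3: rank ker ∂_3 − rank ∂_4 = (5 − 4) − 0 = 1, and there is no ∂_4, so H_3 = Z.

(K is a triangulation of the 3-sphere S^3.)

H_0 ≅ Z,  H_1 = 0,  H_2 = 0,  H_3 ≅ Z.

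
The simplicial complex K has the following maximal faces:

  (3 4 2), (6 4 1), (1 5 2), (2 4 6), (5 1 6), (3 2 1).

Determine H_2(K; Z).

We work with the vertex ordering 1 < 2 < 3 < 4 < 5 < 6. The simplices of K, each written with vertices in increasing order, are:

  0-simplices (6): [1], [2], [3], [4], [5], [6]
  1-simplices (12): [1,2], [1,3], [1,4], [1,5], [1,6], [2,3], [2,4], [2,5], [2,6], [3,4], [4,6], [5,6]
  2-simplices (6): [1,2,3], [1,2,5], [1,4,6], [1,5,6], [2,3,4], [2,4,6]

Hence C_0 ≅ Z^6, C_1 ≅ Z^12, C_2 ≅ Z^6.

Boundary ∂_1: C_1 → C_0 maps an edge to its endpoints' difference, ∂[p,q] = q − p. For instance
  ∂[1,5] = [5] − [1].
As a 6×12 matrix over Z this has rank 5, with invariant factors (1,1,1,1,1).

Boundary ∂_2: C_2 → C_1 maps a triangle to the signed sum of its edges. For instance
  ∂[1,4,6] = [4,6] − [1,6] + [1,4],
  ∂[1,2,3] = [2,3] − [1,3] + [1,2].
The resulting 12×6 matrix has rank 6, and its Smith normal form has invariant factors (1,1,1,1,1,1).

From H_k ≅ ker(∂_k) / im(∂_{k+1}) we obtain:

  H_2: rank ker ∂_2 − rank ∂_3 = (6 − 6) − 0 = 0, and there is no ∂_3, so H_2 ≅ 0.

H_2 ≅ 0.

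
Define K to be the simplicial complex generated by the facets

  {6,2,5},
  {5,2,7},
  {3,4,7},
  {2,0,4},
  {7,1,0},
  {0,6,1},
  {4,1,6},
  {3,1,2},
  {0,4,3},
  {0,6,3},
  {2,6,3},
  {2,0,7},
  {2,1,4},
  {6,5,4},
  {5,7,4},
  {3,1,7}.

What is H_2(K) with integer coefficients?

We work with the vertex ordering 0 < 1 < 2 < 3 < 4 < 5 < 6 < 7. The simplices of K, each written with vertices in increasing order, are:

  0-simplices (8): [0], [1], [2], [3], [4], [5], [6], [7]
  1-simplices (24): (24 of them)
  2-simplices (16): [0,1,6], [0,1,7], [0,2,4], [0,2,7], [0,3,4], [0,3,6], [1,2,3], [1,2,4], [1,3,7], [1,4,6], [2,3,6], [2,5,6], [2,5,7], [3,4,7], [4,5,6], [4,5,7]

so the chain groups are C_0 ≅ Z^8, C_1 ≅ Z^24, C_2 ≅ Z^16.

∂_1: C_1 → C_0 is given by ∂[p,q] = [q] − [p]. For instance
  ∂[5,7] = [7] − [5].
As a 8×24 matrix over Z this has rank 7, with invariant factors (1,1,1,1,1,1,1).

∂_2: C_2 → C_1 acts by ∂[p,q,r] = [q,r] − [p,r] + [p,q]. For instance
  ∂[2,5,6] = [5,6] − [2,6] + [2,5],
  ∂[2,3,6] = [3,6] − [2,6] + [2,3].
As a 24×16 matrix over Z this has rank 15, with invariant factors (1,1,1,1,1,1,1,1,1,1,1,1,1,1,1).

Computing H_k = (kernel of ∂_k) / (image of ∂_{k+1}):

  H_2: rank ker ∂_2 − rank ∂_3 = (16 − 15) − 0 = 1, and there is no ∂_3, so H_2 = Z.

(K is a triangulation of the torus T^2.)

H_2 = Z.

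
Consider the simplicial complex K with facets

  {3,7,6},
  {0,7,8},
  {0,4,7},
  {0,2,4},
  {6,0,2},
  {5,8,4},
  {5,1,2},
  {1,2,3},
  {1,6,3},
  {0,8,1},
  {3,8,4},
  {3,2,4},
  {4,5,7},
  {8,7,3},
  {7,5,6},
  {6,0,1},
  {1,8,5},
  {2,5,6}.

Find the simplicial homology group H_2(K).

H_2 = 0.

Take the total order 0 < 1 < 2 < 3 < 4 < 5 < 6 < 7 < 8 on the vertex set. Then K (dimension 2) consists of the simplices:

  0-simplices (9): [0], [1], [2], [3], [4], [5], [6], [7], [8]
  1-simplices (27): (27 of them)
  2-simplices (18): [0,1,6], [0,1,8], [0,2,4], [0,2,6], [0,4,7], [0,7,8], [1,2,3], [1,2,5], [1,3,6], [1,5,8], [2,3,4], [2,5,6], [3,4,8], [3,6,7], [3,7,8], [4,5,7], [4,5,8], [5,6,7]

so the chain groups are C_0 ≅ Z^9, C_1 ≅ Z^27, C_2 ≅ Z^18.

∂_1: C_1 → C_0 maps an edge to its endpoints' difference, ∂[p,q] = q − p.
The resulting 9×27 matrix has rank 8, and its Smith normal form has invariant factors (1,1,1,1,1,1,1,1).

The boundary map ∂_2: C_2 → C_1 sends each 2-simplex [p,q,r] to [q,r] − [p,r] + [p,q]. For instance
  ∂[0,1,8] = [1,8] − [0,8] + [0,1],
  ∂[4,5,7] = [5,7] − [4,7] + [4,5].
The resulting 27×18 matrix has rank 18, and its Smith normal form has invariant factors (1,1,1,1,1,1,1,1,1,1,1,1,1,1,1,1,1,2).

From H_k ≅ ker(∂_k) / im(∂_{k+1}) we obtain:

  H_2: rank ker ∂_2 − rank ∂_3 = (18 − 18) − 0 = 0, and there is no ∂_3, so H_2 ≅ 0.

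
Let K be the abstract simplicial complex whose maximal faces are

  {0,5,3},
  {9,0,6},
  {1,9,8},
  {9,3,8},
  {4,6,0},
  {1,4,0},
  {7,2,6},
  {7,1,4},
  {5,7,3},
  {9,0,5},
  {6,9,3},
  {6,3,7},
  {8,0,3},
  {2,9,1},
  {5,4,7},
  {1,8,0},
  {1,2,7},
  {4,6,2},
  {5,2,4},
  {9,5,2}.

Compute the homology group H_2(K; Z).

Take the total order 0 < 1 < 2 < 3 < 4 < 5 < 6 < 7 < 8 < 9 on the vertex set. Then K (dimension 2) consists of the simplices:

  0-simplices (10): [0], [1], [2], [3], [4], [5], [6], [7], [8], [9]
  1-simplices (30): (30 of them)
  2-simplices (20): (20 of them)

giving chain groups C_0 ≅ Z^10, C_1 ≅ Z^30, C_2 ≅ Z^20.

∂_1: C_1 → C_0 sends each edge [p,q] (with p < q) to q − p. For instance
  ∂[2,7] = [7] − [2].
As a 10×30 matrix over Z this has rank 9, with invariant factors (1,1,1,1,1,1,1,1,1).

∂_2: C_2 → C_1 maps a triangle to the signed sum of its edges. For instance
  ∂[2,5,9] = [5,9] − [2,9] + [2,5],
  ∂[1,2,9] = [2,9] − [1,9] + [1,2].
As a 30×20 matrix over Z this has rank 20, with invariant factors (1,1,1,1,1,1,1,1,1,1,1,1,1,1,1,1,1,1,1,2).

From H_k ≅ ker(∂_k) / im(∂_{k+1}) we obtain:

  H_2: rank ker ∂_2 − rank ∂_3 = (20 − 20) − 0 = 0, and there is no ∂_3, so H_2 = 0.

H_2 = 0.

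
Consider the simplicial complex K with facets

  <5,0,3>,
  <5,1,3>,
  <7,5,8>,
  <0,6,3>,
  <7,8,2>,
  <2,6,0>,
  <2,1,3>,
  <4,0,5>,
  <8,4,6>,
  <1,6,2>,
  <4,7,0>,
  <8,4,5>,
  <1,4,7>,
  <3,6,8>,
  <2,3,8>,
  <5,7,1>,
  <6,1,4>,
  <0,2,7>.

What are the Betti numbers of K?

K has 9 vertices, 27 edges, 18 triangles.
rank ∂_0 = 0, rank ∂_1 = 8 ⇒ b_0 = 9 − 0 − 8 = 1; all invariant factors of ∂_1 are 1 so no torsion. So H_0 ≅ Z.
rank ∂_1 = 8, rank ∂_2 = 18 ⇒ b_1 = 27 − 8 − 18 = 1; ∂_2 has invariant factor(s) [2] giving torsion. So H_1 ≅ Z ⊕ Z/2Z.
rank ∂_2 = 18, rank ∂_3 = 0 ⇒ b_2 = 18 − 18 − 0 = 0. So H_2 ≅ 0.

b_0 = 1, b_1 = 1, b_2 = 0.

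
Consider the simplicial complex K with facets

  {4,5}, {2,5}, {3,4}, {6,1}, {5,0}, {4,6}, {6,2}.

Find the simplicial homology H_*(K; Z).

H_0 ≅ Z,  H_1 ≅ Z.

Take the total order 0 < 1 < 2 < 3 < 4 < 5 < 6 on the vertex set. Then K (dimension 1) consists of the simplices:

  0-simplices (7): [0], [1], [2], [3], [4], [5], [6]
  1-simplices (7): [0,5], [1,6], [2,5], [2,6], [3,4], [4,5], [4,6]

Hence C_0 ≅ Z^7, C_1 ≅ Z^7.

Boundary ∂_1: C_1 → C_0 maps an edge to its endpoints' difference, ∂[p,q] = q − p.
This gives a 7×7 integer matrix of rank 6; reducing to Smith normal form yields diagonal entries (1,1,1,1,1,1).

Reading off H_k = ker ∂_k / im ∂_{k+1}:

  H_0: rank C_0 − rank ∂_1 = 7 − 6 = 1, and the invariant factors of ∂_1 are all 1, so H_0 ≅ Z.
  H_1: rank ker ∂_1 − rank ∂_2 = (7 − 6) − 0 = 1, and there is no ∂_2, so H_1 ≅ Z.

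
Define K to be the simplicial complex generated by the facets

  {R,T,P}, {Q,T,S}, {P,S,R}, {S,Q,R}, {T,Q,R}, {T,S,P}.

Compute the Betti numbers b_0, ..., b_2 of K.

b_0 = 1, b_1 = 0, b_2 = 1.

Order the vertices as P < Q < R < S < T. Listing each simplex with vertices in this order, K has dimension 2 with simplices:

  0-simplices (5): P, Q, R, S, T
  1-simplices (9): PR, PS, PT, QR, QS, QT, RS, RT, ST
  2-simplices (6): PRS, PRT, PST, QRS, QRT, QST

giving chain groups C_0 ≅ Z^5, C_1 ≅ Z^9, C_2 ≅ Z^6.

Boundary ∂_1: C_1 → C_0 sends each edge [p,q] (with p < q) to q − p.
The 5×9 boundary matrix has rank 4 and Smith normal form diag(1,1,1,1).

The boundary map ∂_2: C_2 → C_1 acts by ∂[p,q,r] = [q,r] − [p,r] + [p,q]. For instance
  ∂QRT = RT − QT + QR,
  ∂QST = ST − QT + QS.
As a 9×6 matrix over Z this has rank 5, with invariant factors (1,1,1,1,1).

Reading off H_k = ker ∂_k / im ∂_{k+1}:

  H_0: rank C_0 − rank ∂_1 = 5 − 4 = 1, and the invariant factors of ∂_1 are all 1, so H_0 ≅ Z.
  H_1: rank ker ∂_1 − rank ∂_2 = (9 − 4) − 5 = 0, and the invariant factors of ∂_2 are all 1, so H_1 ≅ 0.
  H_2: rank ker ∂_2 − rank ∂_3 = (6 − 5) − 0 = 1, and there is no ∂_3, so H_2 ≅ Z.

As a check, the Euler characteristic is 5 − 9 + 6 = 2, which agrees with 1 − 0 + 1 = 2.

Hence the Betti numbers are b_0 = 1, b_1 = 0, b_2 = 1.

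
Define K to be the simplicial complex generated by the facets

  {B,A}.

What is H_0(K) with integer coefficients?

H_0 ≅ Z.

Order the vertices as A < B. Listing each simplex with vertices in this order, K has dimension 1 with simplices:

  0-simplices (2): A, B
  1-simplices (1): AB

giving chain groups C_0 ≅ Z^2, C_1 ≅ Z^1.

The boundary map ∂_1: C_1 → C_0 is given by ∂[p,q] = [q] − [p]. For instance
  ∂AB = B − A.
This gives a 2×1 integer matrix of rank 1; reducing to Smith normal form yields diagonal entries (1).

Reading off H_k = ker ∂_k / im ∂_{k+1}:

  H_0: rank C_0 − rank ∂_1 = 2 − 1 = 1, and the invariant factors of ∂_1 are all 1, so H_0 ≅ Z.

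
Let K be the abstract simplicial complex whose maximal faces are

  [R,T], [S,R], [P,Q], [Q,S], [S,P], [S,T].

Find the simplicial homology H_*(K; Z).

Order the vertices as P < Q < R < S < T. Listing each simplex with vertices in this order, K has dimension 1 with simplices:

  0-simplices (5): P, Q, R, S, T
  1-simplices (6): PQ, PS, QS, RS, RT, ST

giving chain groups C_0 ≅ Z^5, C_1 ≅ Z^6.

The boundary map ∂_1: C_1 → C_0 is given by ∂[p,q] = [q] − [p]. For instance
  ∂QS = S − Q.
This gives a 5×6 integer matrix of rank 4; reducing to Smith normal form yields diagonal entries (1,1,1,1).

From H_k ≅ ker(∂_k) / im(∂_{k+1}) we obtain:

  H_0: rank C_0 − rank ∂_1 = 5 − 4 = 1, and the invariant factors of ∂_1 are all 1, so H_0 = Z.
  H_1: rank ker ∂_1 − rank ∂_2 = (6 − 4) − 0 = 2, and there is no ∂_2, so H_1 = Z^2.

As a check, the Euler characteristic is 5 − 6 = -1, which agrees with 1 − 2 = -1.

H_0 = Z,  H_1 = Z^2.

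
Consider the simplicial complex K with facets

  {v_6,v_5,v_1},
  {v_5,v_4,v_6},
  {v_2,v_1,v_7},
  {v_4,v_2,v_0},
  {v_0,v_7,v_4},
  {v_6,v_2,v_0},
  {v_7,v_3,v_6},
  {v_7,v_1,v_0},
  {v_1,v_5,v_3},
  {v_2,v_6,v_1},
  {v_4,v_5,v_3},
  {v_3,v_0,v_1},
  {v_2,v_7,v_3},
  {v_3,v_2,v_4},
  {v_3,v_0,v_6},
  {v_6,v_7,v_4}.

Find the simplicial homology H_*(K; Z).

Order the vertices as v_0 < v_1 < v_2 < v_3 < v_4 < v_5 < v_6 < v_7. Listing each simplex with vertices in this order, K has dimension 2 with simplices:

  0-simplices (8): [v_0], [v_1], [v_2], [v_3], [v_4], [v_5], [v_6], [v_7]
  1-simplices (24): (24 of them)
  2-simplices (16): (16 of them)

giving chain groups C_0 ≅ Z^8, C_1 ≅ Z^24, C_2 ≅ Z^16.

Boundary ∂_1: C_1 → C_0 is given by ∂[p,q] = [q] − [p]. For instance
  ∂[v_4,v_6] = [v_6] − [v_4].
The 8×24 boundary matrix has rank 7 and Smith normal form diag(1,1,1,1,1,1,1).

Boundary ∂_2: C_2 → C_1 sends each 2-simplex [p,q,r] to [q,r] − [p,r] + [p,q]. For instance
  ∂[v_0,v_2,v_4] = [v_2,v_4] − [v_0,v_4] + [v_0,v_2],
  ∂[v_3,v_6,v_7] = [v_6,v_7] − [v_3,v_7] + [v_3,v_6].
The 24×16 boundary matrix has rank 15 and Smith normal form diag(1,1,1,1,1,1,1,1,1,1,1,1,1,1,1).

From H_k ≅ ker(∂_k) / im(∂_{k+1}) we obtain:

  H_0: rank C_0 − rank ∂_1 = 8 − 7 = 1, and the invariant factors of ∂_1 are all 1, so H_0 = Z.
  H_1: rank ker ∂_1 − rank ∂_2 = (24 − 7) − 15 = 2, and the invariant factors of ∂_2 are all 1, so H_1 = Z^2.
  H_2: rank ker ∂_2 − rank ∂_3 = (16 − 15) − 0 = 1, and there is no ∂_3, so H_2 = Z.

(K is a triangulation of the torus T^2.)

H_0 = Z,  H_1 = Z^2,  H_2 = Z.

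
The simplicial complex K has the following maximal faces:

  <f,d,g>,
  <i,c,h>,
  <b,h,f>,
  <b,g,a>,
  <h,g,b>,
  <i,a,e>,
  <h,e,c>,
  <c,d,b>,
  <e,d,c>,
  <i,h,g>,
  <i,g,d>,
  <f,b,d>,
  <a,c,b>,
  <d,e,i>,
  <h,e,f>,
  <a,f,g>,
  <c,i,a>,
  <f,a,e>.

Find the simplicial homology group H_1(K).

Order the vertices as a < b < c < d < e < f < g < h < i. Listing each simplex with vertices in this order, K has dimension 2 with simplices:

  0-simplices (9): a, b, c, d, e, f, g, h, i
  1-simplices (27): ab, ac, ae, af, ag, ai, bc, bd, bf, bg, bh, cd, ce, ch, ci, de, df, dg, di, ef, eh, ei, fg, fh, gh, gi, hi
  2-simplices (18): abc, abg, aci, aef, aei, afg, bcd, bdf, bfh, bgh, cde, ceh, chi, dei, dfg, dgi, efh, ghi

so the chain groups are C_0 ≅ Z^9, C_1 ≅ Z^27, C_2 ≅ Z^18.

The boundary map ∂_1: C_1 → C_0 is given by ∂[p,q] = [q] − [p]. For instance
  ∂eh = h − e.
The 9×27 boundary matrix has rank 8 and Smith normal form diag(1,1,1,1,1,1,1,1).

∂_2: C_2 → C_1 acts by ∂[p,q,r] = [q,r] − [p,r] + [p,q]. For instance
  ∂aef = ef − af + ae,
  ∂afg = fg − ag + af.
The 27×18 boundary matrix has rank 18 and Smith normal form diag(1,1,1,1,1,1,1,1,1,1,1,1,1,1,1,1,1,2).

Reading off H_k = ker ∂_k / im ∂_{k+1}:

  H_1: rank ker ∂_1 − rank ∂_2 = (27 − 8) − 18 = 1, and ∂_2 has invariant factor 2 > 1, so H_1 ≅ Z ⊕ Z/2.

(K is a triangulation of the Klein bottle.)

H_1 = Z ⊕ Z/2.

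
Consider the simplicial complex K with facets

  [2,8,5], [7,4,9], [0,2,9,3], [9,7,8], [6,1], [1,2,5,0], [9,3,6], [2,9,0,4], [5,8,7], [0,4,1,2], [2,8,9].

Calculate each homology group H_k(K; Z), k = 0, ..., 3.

Fix the vertex order 0 < 1 < 2 < 3 < 4 < 5 < 6 < 7 < 8 < 9 and write every simplex with vertices in increasing order. Then dim K = 3 and the simplices of K are:

  0-simplices (10): [0], [1], [2], [3], [4], [5], [6], [7], [8], [9]
  1-simplices (25): (25 of them)
  2-simplices (19): (19 of them)
  3-simplices (4): [0,1,2,4], [0,1,2,5], [0,2,3,9], [0,2,4,9]

giving chain groups C_0 ≅ Z^10, C_1 ≅ Z^25, C_2 ≅ Z^19, C_3 ≅ Z^4.

The boundary map ∂_1: C_1 → C_0 maps an edge to its endpoints' difference, ∂[p,q] = q − p.
The 10×25 boundary matrix has rank 9 and Smith normal form diag(1,1,1,1,1,1,1,1,1).

∂_2: C_2 → C_1 sends each 2-simplex [p,q,r] to [q,r] − [p,r] + [p,q]. For instance
  ∂[0,2,5] = [2,5] − [0,5] + [0,2],
  ∂[5,7,8] = [7,8] − [5,8] + [5,7].
The resulting 25×19 matrix has rank 15, and its Smith normal form has invariant factors (1,1,1,1,1,1,1,1,1,1,1,1,1,1,1).

Boundary ∂_3: C_3 → C_2 sends each 3-simplex σ to the alternating sum Σ_i (−1)^i (σ with its i-th vertex removed). For instance
  ∂[0,2,3,9] = [2,3,9] − [0,3,9] + [0,2,9] − [0,2,3],
  ∂[0,1,2,5] = [1,2,5] − [0,2,5] + [0,1,5] − [0,1,2].
The resulting 19×4 matrix has rank 4, and its Smith normal form has invariant factors (1,1,1,1).

Reading off H_k = ker ∂_k / im ∂_{k+1}:

  H_0: rank C_0 − rank ∂_1 = 10 − 9 = 1, and the invariant factors of ∂_1 are all 1, so H_0 = Z.
  H_1: rank ker ∂_1 − rank ∂_2 = (25 − 9) − 15 = 1, and the invariant factors of ∂_2 are all 1, so H_1 = Z.
  H_2: rank ker ∂_2 − rank ∂_3 = (19 − 15) − 4 = 0, and the invariant factors of ∂_3 are all 1, so H_2 = 0.
  H_3: rank ker ∂_3 − rank ∂_4 = (4 − 4) − 0 = 0, and there is no ∂_4, so H_3 = 0.

H_0 ≅ Z,  H_1 ≅ Z,  H_2 = 0,  H_3 = 0.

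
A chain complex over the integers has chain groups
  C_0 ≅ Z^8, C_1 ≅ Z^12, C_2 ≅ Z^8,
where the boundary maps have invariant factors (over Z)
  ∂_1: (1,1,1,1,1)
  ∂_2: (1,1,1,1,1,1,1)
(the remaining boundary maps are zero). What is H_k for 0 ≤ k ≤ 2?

H_0: b_0 = 8 − 0 − 5 = 3; torsion from ∂_1 factors > 1: none. So H_0 = Z^3.
H_1: b_1 = 12 − 5 − 7 = 0; torsion from ∂_2 factors > 1: none. So H_1 = 0.
H_2: b_2 = 8 − 7 − 0 = 1; torsion from ∂_3 factors > 1: none. So H_2 = Z.

H_0 = Z^3,  H_1 = 0,  H_2 = Z.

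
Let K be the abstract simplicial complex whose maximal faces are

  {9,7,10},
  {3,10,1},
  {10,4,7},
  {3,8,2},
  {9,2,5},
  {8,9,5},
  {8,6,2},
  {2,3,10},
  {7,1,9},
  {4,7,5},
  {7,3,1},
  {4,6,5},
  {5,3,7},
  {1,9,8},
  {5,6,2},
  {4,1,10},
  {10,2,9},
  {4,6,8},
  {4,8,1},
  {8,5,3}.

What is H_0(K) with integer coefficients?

Take the total order 1 < 2 < 3 < 4 < 5 < 6 < 7 < 8 < 9 < 10 on the vertex set. Then K (dimension 2) consists of the simplices:

  0-simplices (10): [1], [2], [3], [4], [5], [6], [7], [8], [9], [10]
  1-simplices (30): (30 of them)
  2-simplices (20): (20 of them)

so the chain groups are C_0 ≅ Z^10, C_1 ≅ Z^30, C_2 ≅ Z^20.

The boundary map ∂_1: C_1 → C_0 is given by ∂[p,q] = [q] − [p]. For instance
  ∂[7,10] = [10] − [7].
The 10×30 boundary matrix has rank 9 and Smith normal form diag(1,1,1,1,1,1,1,1,1).

The boundary map ∂_2: C_2 → C_1 maps a triangle to the signed sum of its edges. For instance
  ∂[2,3,10] = [3,10] − [2,10] + [2,3],
  ∂[4,7,10] = [7,10] − [4,10] + [4,7].
As a 30×20 matrix over Z this has rank 20, with invariant factors (1,1,1,1,1,1,1,1,1,1,1,1,1,1,1,1,1,1,1,2).

Reading off H_k = ker ∂_k / im ∂_{k+1}:

  H_0: rank C_0 − rank ∂_1 = 10 − 9 = 1, and the invariant factors of ∂_1 are all 1, so H_0 = Z.

(K is a triangulation of the Klein bottle.)

H_0 ≅ Z.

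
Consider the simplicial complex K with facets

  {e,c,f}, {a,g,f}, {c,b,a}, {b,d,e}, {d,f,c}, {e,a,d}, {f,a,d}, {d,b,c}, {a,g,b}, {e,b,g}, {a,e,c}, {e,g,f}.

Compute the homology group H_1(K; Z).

H_1 = Z/2.

Fix the vertex order a < b < c < d < e < f < g and write every simplex with vertices in increasing order. Then dim K = 2 and the simplices of K are:

  0-simplices (7): a, b, c, d, e, f, g
  1-simplices (18): ab, ac, ad, ae, af, ag, bc, bd, be, bg, cd, ce, cf, de, df, ef, eg, fg
  2-simplices (12): abc, abg, ace, ade, adf, afg, bcd, bde, beg, cdf, cef, efg

so the chain groups are C_0 ≅ Z^7, C_1 ≅ Z^18, C_2 ≅ Z^12.

Boundary ∂_1: C_1 → C_0 sends each edge [p,q] (with p < q) to q − p.
As a 7×18 matrix over Z this has rank 6, with invariant factors (1,1,1,1,1,1).

The boundary map ∂_2: C_2 → C_1 maps a triangle to the signed sum of its edges. For instance
  ∂cef = ef − cf + ce,
  ∂abg = bg − ag + ab.
The resulting 18×12 matrix has rank 12, and its Smith normal form has invariant factors (1,1,1,1,1,1,1,1,1,1,1,2).

Computing H_k = (kernel of ∂_k) / (image of ∂_{k+1}):

  H_1: rank ker ∂_1 − rank ∂_2 = (18 − 6) − 12 = 0, and ∂_2 has invariant factor 2 > 1, so H_1 = Z/2.

(K is a triangulation of the real projective plane RP^2.)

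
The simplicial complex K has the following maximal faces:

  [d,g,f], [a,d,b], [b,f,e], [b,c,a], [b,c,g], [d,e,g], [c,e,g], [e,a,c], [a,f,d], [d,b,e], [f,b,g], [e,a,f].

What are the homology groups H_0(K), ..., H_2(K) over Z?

H_0 = Z,  H_1 = Z_2,  H_2 = 0.

We work with the vertex ordering a < b < c < d < e < f < g. The simplices of K, each written with vertices in increasing order, are:

  0-simplices (7): a, b, c, d, e, f, g
  1-simplices (18): ab, ac, ad, ae, af, bc, bd, be, bf, bg, ce, cg, de, df, dg, ef, eg, fg
  2-simplices (12): abc, abd, ace, adf, aef, bcg, bde, bef, bfg, ceg, deg, dfg

Hence C_0 ≅ Z^7, C_1 ≅ Z^18, C_2 ≅ Z^12.

∂_1: C_1 → C_0 is given by ∂[p,q] = [q] − [p].
This gives a 7×18 integer matrix of rank 6; reducing to Smith normal form yields diagonal entries (1,1,1,1,1,1).

∂_2: C_2 → C_1 acts by ∂[p,q,r] = [q,r] − [p,r] + [p,q]. For instance
  ∂bde = de − be + bd,
  ∂ace = ce − ae + ac.
As a 18×12 matrix over Z this has rank 12, with invariant factors (1,1,1,1,1,1,1,1,1,1,1,2).

Reading off H_k = ker ∂_k / im ∂_{k+1}:

  H_0: rank C_0 − rank ∂_1 = 7 − 6 = 1, and the invariant factors of ∂_1 are all 1, so H_0 ≅ Z.
  H_1: rank ker ∂_1 − rank ∂_2 = (18 − 6) − 12 = 0, and ∂_2 has invariant factor 2 > 1, so H_1 ≅ Z_2.
  H_2: rank ker ∂_2 − rank ∂_3 = (12 − 12) − 0 = 0, and there is no ∂_3, so H_2 ≅ 0.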